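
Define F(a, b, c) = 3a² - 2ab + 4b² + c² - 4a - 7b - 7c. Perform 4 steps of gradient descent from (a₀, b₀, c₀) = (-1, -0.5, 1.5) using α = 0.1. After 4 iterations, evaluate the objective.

∇F = (6a - 2b - 4, -2a + 8b - 7, 2c - 7)
(a₁, b₁, c₁) = (-1, -0.5, 1.5) − 0.1·(-9, -9, -4) = (-0.1, 0.4, 1.9)
(a₂, b₂, c₂) = (-0.1, 0.4, 1.9) − 0.1·(-5.4, -3.6, -3.2) = (0.44, 0.76, 2.22)
(a₃, b₃, c₃) = (0.44, 0.76, 2.22) − 0.1·(-2.88, -1.8, -2.56) = (0.728, 0.94, 2.476)
(a₄, b₄, c₄) = (0.728, 0.94, 2.476) − 0.1·(-1.512, -0.936, -2.048) = (0.8792, 1.0336, 2.6808)
F(0.8792, 1.0336, 2.6808) = -17.55609984

-17.55609984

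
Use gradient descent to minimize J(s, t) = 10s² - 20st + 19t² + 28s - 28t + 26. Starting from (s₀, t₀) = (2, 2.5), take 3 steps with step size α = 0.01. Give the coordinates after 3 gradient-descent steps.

∇J = (20s - 20t + 28, -20s + 38t - 28)
Step 1: at (2, 2.5), ∇J = (18, 27) → (2, 2.5) − 0.01·(18, 27) = (1.82, 2.23)
Step 2: at (1.82, 2.23), ∇J = (19.8, 20.34) → (1.82, 2.23) − 0.01·(19.8, 20.34) = (1.622, 2.0266)
Step 3: at (1.622, 2.0266), ∇J = (19.908, 16.5708) → (1.622, 2.0266) − 0.01·(19.908, 16.5708) = (1.42292, 1.860892)

(1.42292, 1.860892)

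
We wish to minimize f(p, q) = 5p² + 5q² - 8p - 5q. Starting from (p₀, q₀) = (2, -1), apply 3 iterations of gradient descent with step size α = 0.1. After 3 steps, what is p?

∇f = (10p - 8, 10q - 5)
(p₁, q₁) = (2, -1) − 0.1·(12, -15) = (0.8, 0.5)
(p₂, q₂) = (0.8, 0.5) − 0.1·(0, 0) = (0.8, 0.5)
(p₃, q₃) = (0.8, 0.5) − 0.1·(0, 0) = (0.8, 0.5)
p = 0.8

0.8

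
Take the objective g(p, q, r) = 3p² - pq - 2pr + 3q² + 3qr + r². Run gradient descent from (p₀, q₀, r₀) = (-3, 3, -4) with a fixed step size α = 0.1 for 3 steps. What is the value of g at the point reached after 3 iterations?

1.284772

∇g = (6p - q - 2r, -p + 6q + 3r, -2p + 3q + 2r)
Step 1: at (-3, 3, -4), ∇g = (-13, 9, 7) → (-3, 3, -4) − 0.1·(-13, 9, 7) = (-1.7, 2.1, -4.7)
Step 2: at (-1.7, 2.1, -4.7), ∇g = (-2.9, 0.2, 0.3) → (-1.7, 2.1, -4.7) − 0.1·(-2.9, 0.2, 0.3) = (-1.41, 2.08, -4.73)
Step 3: at (-1.41, 2.08, -4.73), ∇g = (-1.08, -0.3, -0.4) → (-1.41, 2.08, -4.73) − 0.1·(-1.08, -0.3, -0.4) = (-1.302, 2.11, -4.69)
g(-1.302, 2.11, -4.69) = 1.284772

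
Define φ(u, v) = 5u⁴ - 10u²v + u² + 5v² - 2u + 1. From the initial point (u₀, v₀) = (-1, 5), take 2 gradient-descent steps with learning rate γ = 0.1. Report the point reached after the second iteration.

∇φ = (20u³ - 20uv + 2u - 2, -10u² + 10v)
(u₁, v₁) = (-1, 5) − 0.1·(76, 40) = (-8.6, 1)
(u₂, v₂) = (-8.6, 1) − 0.1·(-12568.32, -729.6) = (1248.232, 73.96)

(1248.232, 73.96)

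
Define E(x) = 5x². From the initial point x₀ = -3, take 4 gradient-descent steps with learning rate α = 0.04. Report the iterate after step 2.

E′(x) = 10x
x₁ = -3 − 0.04·(-30) = -1.8
x₂ = -1.8 − 0.04·(-18) = -1.08

-1.08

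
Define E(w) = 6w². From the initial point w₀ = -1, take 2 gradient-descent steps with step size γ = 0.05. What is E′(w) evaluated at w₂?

-1.92

E′(w) = 12w
Step 1: E′(-1) = -12; w₁ = -1 − 0.05·(-12) = -0.4
Step 2: E′(-0.4) = -4.8; w₂ = -0.4 − 0.05·(-4.8) = -0.16
E′(w) at (-0.16) = -1.92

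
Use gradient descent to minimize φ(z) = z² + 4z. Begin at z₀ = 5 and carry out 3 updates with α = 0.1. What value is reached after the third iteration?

1.584

φ′(z) = 2z + 4
z₁ = 5 − 0.1·14 = 3.6
z₂ = 3.6 − 0.1·11.2 = 2.48
z₃ = 2.48 − 0.1·8.96 = 1.584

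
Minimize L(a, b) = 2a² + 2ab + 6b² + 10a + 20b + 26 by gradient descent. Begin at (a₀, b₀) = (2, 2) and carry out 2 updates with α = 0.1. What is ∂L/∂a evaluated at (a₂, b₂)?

∇L = (4a + 2b + 10, 2a + 12b + 20)
(a₁, b₁) = (2, 2) − 0.1·(22, 48) = (-0.2, -2.8)
(a₂, b₂) = (-0.2, -2.8) − 0.1·(3.6, -14) = (-0.56, -1.4)
∂L/∂a at (-0.56, -1.4) = 4.96

4.96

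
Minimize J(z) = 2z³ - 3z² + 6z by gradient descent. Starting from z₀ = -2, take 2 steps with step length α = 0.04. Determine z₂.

-8.053376

J′(z) = 6z² - 6z + 6
z₁ = -2 − 0.04·42 = -3.68
z₂ = -3.68 − 0.04·109.3344 = -8.053376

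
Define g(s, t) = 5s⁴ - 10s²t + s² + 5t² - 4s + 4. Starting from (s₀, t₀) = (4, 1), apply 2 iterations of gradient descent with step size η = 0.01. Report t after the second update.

8.71416

∇g = (20s³ - 20st + 2s - 4, -10s² + 10t)
(s₁, t₁) = (4, 1) − 0.01·(1204, -150) = (-8.04, 2.5)
(s₂, t₂) = (-8.04, 2.5) − 0.01·(-10012.44928, -621.416) = (92.0844928, 8.71416)
t = 8.71416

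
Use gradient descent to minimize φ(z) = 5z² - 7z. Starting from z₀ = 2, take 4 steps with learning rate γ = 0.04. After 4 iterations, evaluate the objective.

-2.308072448

φ′(z) = 10z - 7
Step 1: φ′(2) = 13; z₁ = 2 − 0.04·13 = 1.48
Step 2: φ′(1.48) = 7.8; z₂ = 1.48 − 0.04·7.8 = 1.168
Step 3: φ′(1.168) = 4.68; z₃ = 1.168 − 0.04·4.68 = 0.9808
Step 4: φ′(0.9808) = 2.808; z₄ = 0.9808 − 0.04·2.808 = 0.86848
φ(0.86848) = -2.308072448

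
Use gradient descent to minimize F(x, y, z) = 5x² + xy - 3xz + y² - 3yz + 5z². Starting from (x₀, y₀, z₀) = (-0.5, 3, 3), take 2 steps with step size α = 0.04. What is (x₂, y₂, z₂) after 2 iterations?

∇F = (10x + y - 3z, x + 2y - 3z, -3x - 3y + 10z)
Step 1: at (-0.5, 3, 3), ∇F = (-11, -3.5, 22.5) → (-0.5, 3, 3) − 0.04·(-11, -3.5, 22.5) = (-0.06, 3.14, 2.1)
Step 2: at (-0.06, 3.14, 2.1), ∇F = (-3.76, -0.08, 11.76) → (-0.06, 3.14, 2.1) − 0.04·(-3.76, -0.08, 11.76) = (0.0904, 3.1432, 1.6296)

(0.0904, 3.1432, 1.6296)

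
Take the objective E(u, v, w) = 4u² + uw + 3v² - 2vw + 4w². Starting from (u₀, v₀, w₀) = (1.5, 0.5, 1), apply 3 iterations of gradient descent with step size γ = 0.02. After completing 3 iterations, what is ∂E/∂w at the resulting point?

∇E = (8u + w, 6v - 2w, u - 2v + 8w)
Step 1: at (1.5, 0.5, 1), ∇E = (13, 1, 8.5) → (1.5, 0.5, 1) − 0.02·(13, 1, 8.5) = (1.24, 0.48, 0.83)
Step 2: at (1.24, 0.48, 0.83), ∇E = (10.75, 1.22, 6.92) → (1.24, 0.48, 0.83) − 0.02·(10.75, 1.22, 6.92) = (1.025, 0.4556, 0.6916)
Step 3: at (1.025, 0.4556, 0.6916), ∇E = (8.8916, 1.3504, 5.6466) → (1.025, 0.4556, 0.6916) − 0.02·(8.8916, 1.3504, 5.6466) = (0.847168, 0.428592, 0.578668)
∂E/∂w at (0.847168, 0.428592, 0.578668) = 4.619328

4.619328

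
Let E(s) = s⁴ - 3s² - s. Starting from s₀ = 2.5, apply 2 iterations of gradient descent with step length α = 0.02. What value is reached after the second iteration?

E′(s) = 4s³ - 6s - 1
Step 1: E′(2.5) = 46.5; s₁ = 2.5 − 0.02·46.5 = 1.57
Step 2: E′(1.57) = 5.059572; s₂ = 1.57 − 0.02·5.059572 = 1.46880856

1.46880856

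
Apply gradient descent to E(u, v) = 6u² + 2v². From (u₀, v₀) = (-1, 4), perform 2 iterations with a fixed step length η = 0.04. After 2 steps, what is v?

2.8224

∇E = (12u, 4v)
(u₁, v₁) = (-1, 4) − 0.04·(-12, 16) = (-0.52, 3.36)
(u₂, v₂) = (-0.52, 3.36) − 0.04·(-6.24, 13.44) = (-0.2704, 2.8224)
v = 2.8224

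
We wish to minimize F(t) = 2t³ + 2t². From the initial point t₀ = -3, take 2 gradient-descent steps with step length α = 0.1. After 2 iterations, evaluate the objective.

F′(t) = 6t² + 4t
Step 1: F′(-3) = 42; t₁ = -3 − 0.1·42 = -7.2
Step 2: F′(-7.2) = 282.24; t₂ = -7.2 − 0.1·282.24 = -35.424
F(-35.424) = -86394.585858048

-86394.585858048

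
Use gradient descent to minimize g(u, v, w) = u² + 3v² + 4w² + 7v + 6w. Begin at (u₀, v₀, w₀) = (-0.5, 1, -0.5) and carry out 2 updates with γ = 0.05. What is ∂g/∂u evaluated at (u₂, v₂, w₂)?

∇g = (2u, 6v + 7, 8w + 6)
Step 1: at (-0.5, 1, -0.5), ∇g = (-1, 13, 2) → (-0.5, 1, -0.5) − 0.05·(-1, 13, 2) = (-0.45, 0.35, -0.6)
Step 2: at (-0.45, 0.35, -0.6), ∇g = (-0.9, 9.1, 1.2) → (-0.45, 0.35, -0.6) − 0.05·(-0.9, 9.1, 1.2) = (-0.405, -0.105, -0.66)
∂g/∂u at (-0.405, -0.105, -0.66) = -0.81

-0.81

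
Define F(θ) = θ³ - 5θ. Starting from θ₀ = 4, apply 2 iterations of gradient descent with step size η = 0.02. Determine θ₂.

2.648424

F′(θ) = 3θ² - 5
θ₁ = 4 − 0.02·43 = 3.14
θ₂ = 3.14 − 0.02·24.5788 = 2.648424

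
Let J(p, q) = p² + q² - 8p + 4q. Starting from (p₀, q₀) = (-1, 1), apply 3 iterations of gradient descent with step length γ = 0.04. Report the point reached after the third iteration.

∇J = (2p - 8, 2q + 4)
(p₁, q₁) = (-1, 1) − 0.04·(-10, 6) = (-0.6, 0.76)
(p₂, q₂) = (-0.6, 0.76) − 0.04·(-9.2, 5.52) = (-0.232, 0.5392)
(p₃, q₃) = (-0.232, 0.5392) − 0.04·(-8.464, 5.0784) = (0.10656, 0.336064)

(0.10656, 0.336064)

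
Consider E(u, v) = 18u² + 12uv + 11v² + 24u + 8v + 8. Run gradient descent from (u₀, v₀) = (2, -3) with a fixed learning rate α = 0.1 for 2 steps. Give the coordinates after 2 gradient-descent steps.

(7.52, 3.52)

∇E = (36u + 12v + 24, 12u + 22v + 8)
Step 1: at (2, -3), ∇E = (60, -34) → (2, -3) − 0.1·(60, -34) = (-4, 0.4)
Step 2: at (-4, 0.4), ∇E = (-115.2, -31.2) → (-4, 0.4) − 0.1·(-115.2, -31.2) = (7.52, 3.52)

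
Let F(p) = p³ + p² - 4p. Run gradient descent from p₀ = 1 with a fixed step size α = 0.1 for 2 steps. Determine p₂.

F′(p) = 3p² + 2p - 4
p₁ = 1 − 0.1·1 = 0.9
p₂ = 0.9 − 0.1·0.23 = 0.877

0.877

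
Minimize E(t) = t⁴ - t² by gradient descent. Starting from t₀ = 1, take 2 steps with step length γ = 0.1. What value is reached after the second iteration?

E′(t) = 4t³ - 2t
Step 1: E′(1) = 2; t₁ = 1 − 0.1·2 = 0.8
Step 2: E′(0.8) = 0.448; t₂ = 0.8 − 0.1·0.448 = 0.7552

0.7552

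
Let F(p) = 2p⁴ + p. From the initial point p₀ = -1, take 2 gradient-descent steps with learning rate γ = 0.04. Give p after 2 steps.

F′(p) = 8p³ + 1
p₁ = -1 − 0.04·(-7) = -0.72
p₂ = -0.72 − 0.04·(-1.985984) = -0.64056064

-0.64056064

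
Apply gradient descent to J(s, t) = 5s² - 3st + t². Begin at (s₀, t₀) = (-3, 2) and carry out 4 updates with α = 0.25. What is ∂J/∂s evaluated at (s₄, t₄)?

∇J = (10s - 3t, -3s + 2t)
(s₁, t₁) = (-3, 2) − 0.25·(-36, 13) = (6, -1.25)
(s₂, t₂) = (6, -1.25) − 0.25·(63.75, -20.5) = (-9.9375, 3.875)
(s₃, t₃) = (-9.9375, 3.875) − 0.25·(-111, 37.5625) = (17.8125, -5.515625)
(s₄, t₄) = (17.8125, -5.515625) − 0.25·(194.671875, -64.46875) = (-30.85546875, 10.6015625)
∂J/∂s at (-30.85546875, 10.6015625) = -340.359375

-340.359375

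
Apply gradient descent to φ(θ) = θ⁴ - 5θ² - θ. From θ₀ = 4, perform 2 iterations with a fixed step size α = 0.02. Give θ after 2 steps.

-0.33784

φ′(θ) = 4θ³ - 10θ - 1
Step 1: φ′(4) = 215; θ₁ = 4 − 0.02·215 = -0.3
Step 2: φ′(-0.3) = 1.892; θ₂ = -0.3 − 0.02·1.892 = -0.33784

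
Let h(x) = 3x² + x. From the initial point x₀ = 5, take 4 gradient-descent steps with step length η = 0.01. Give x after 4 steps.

3.86720296

h′(x) = 6x + 1
x₁ = 5 − 0.01·31 = 4.69
x₂ = 4.69 − 0.01·29.14 = 4.3986
x₃ = 4.3986 − 0.01·27.3916 = 4.124684
x₄ = 4.124684 − 0.01·25.748104 = 3.86720296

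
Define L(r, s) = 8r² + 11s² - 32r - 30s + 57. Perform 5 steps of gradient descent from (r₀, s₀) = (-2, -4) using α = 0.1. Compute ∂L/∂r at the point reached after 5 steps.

4.97664

∇L = (16r - 32, 22s - 30)
(r₁, s₁) = (-2, -4) − 0.1·(-64, -118) = (4.4, 7.8)
(r₂, s₂) = (4.4, 7.8) − 0.1·(38.4, 141.6) = (0.56, -6.36)
(r₃, s₃) = (0.56, -6.36) − 0.1·(-23.04, -169.92) = (2.864, 10.632)
(r₄, s₄) = (2.864, 10.632) − 0.1·(13.824, 203.904) = (1.4816, -9.7584)
(r₅, s₅) = (1.4816, -9.7584) − 0.1·(-8.2944, -244.6848) = (2.31104, 14.71008)
∂L/∂r at (2.31104, 14.71008) = 4.97664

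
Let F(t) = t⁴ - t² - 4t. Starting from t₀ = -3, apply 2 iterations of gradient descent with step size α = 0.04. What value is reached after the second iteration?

1.19414016

F′(t) = 4t³ - 2t - 4
Step 1: F′(-3) = -106; t₁ = -3 − 0.04·(-106) = 1.24
Step 2: F′(1.24) = 1.146496; t₂ = 1.24 − 0.04·1.146496 = 1.19414016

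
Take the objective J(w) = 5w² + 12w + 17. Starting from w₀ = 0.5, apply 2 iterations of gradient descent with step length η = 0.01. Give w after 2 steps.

0.177

J′(w) = 10w + 12
w₁ = 0.5 − 0.01·17 = 0.33
w₂ = 0.33 − 0.01·15.3 = 0.177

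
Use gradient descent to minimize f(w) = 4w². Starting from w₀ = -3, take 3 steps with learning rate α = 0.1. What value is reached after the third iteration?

-0.024

f′(w) = 8w
w₁ = -3 − 0.1·(-24) = -0.6
w₂ = -0.6 − 0.1·(-4.8) = -0.12
w₃ = -0.12 − 0.1·(-0.96) = -0.024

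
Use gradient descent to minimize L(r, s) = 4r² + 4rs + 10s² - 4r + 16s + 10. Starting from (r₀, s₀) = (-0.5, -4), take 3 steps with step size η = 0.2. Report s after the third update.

∇L = (8r + 4s - 4, 4r + 20s + 16)
(r₁, s₁) = (-0.5, -4) − 0.2·(-24, -66) = (4.3, 9.2)
(r₂, s₂) = (4.3, 9.2) − 0.2·(67.2, 217.2) = (-9.14, -34.24)
(r₃, s₃) = (-9.14, -34.24) − 0.2·(-214.08, -705.36) = (33.676, 106.832)
s = 106.832

106.832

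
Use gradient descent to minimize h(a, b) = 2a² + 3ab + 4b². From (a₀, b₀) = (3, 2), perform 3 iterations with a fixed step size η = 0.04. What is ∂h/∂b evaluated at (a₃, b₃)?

4.865024

∇h = (4a + 3b, 3a + 8b)
Step 1: at (3, 2), ∇h = (18, 25) → (3, 2) − 0.04·(18, 25) = (2.28, 1)
Step 2: at (2.28, 1), ∇h = (12.12, 14.84) → (2.28, 1) − 0.04·(12.12, 14.84) = (1.7952, 0.4064)
Step 3: at (1.7952, 0.4064), ∇h = (8.4, 8.6368) → (1.7952, 0.4064) − 0.04·(8.4, 8.6368) = (1.4592, 0.060928)
∂h/∂b at (1.4592, 0.060928) = 4.865024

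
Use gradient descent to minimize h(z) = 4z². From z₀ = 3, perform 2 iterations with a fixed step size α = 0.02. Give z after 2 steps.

2.1168

h′(z) = 8z
Step 1: h′(3) = 24; z₁ = 3 − 0.02·24 = 2.52
Step 2: h′(2.52) = 20.16; z₂ = 2.52 − 0.02·20.16 = 2.1168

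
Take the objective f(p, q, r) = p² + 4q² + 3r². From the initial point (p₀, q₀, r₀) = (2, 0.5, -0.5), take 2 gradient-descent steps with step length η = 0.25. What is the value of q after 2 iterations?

∇f = (2p, 8q, 6r)
Step 1: at (2, 0.5, -0.5), ∇f = (4, 4, -3) → (2, 0.5, -0.5) − 0.25·(4, 4, -3) = (1, -0.5, 0.25)
Step 2: at (1, -0.5, 0.25), ∇f = (2, -4, 1.5) → (1, -0.5, 0.25) − 0.25·(2, -4, 1.5) = (0.5, 0.5, -0.125)
q = 0.5

0.5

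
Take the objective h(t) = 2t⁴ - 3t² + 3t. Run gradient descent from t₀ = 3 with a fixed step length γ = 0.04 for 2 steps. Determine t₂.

34.59810048

h′(t) = 8t³ - 6t + 3
t₁ = 3 − 0.04·201 = -5.04
t₂ = -5.04 − 0.04·(-990.952512) = 34.59810048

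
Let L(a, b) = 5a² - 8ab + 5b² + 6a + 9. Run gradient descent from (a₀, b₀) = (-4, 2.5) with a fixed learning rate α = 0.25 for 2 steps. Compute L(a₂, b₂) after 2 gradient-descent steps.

∇L = (10a - 8b + 6, -8a + 10b)
(a₁, b₁) = (-4, 2.5) − 0.25·(-54, 57) = (9.5, -11.75)
(a₂, b₂) = (9.5, -11.75) − 0.25·(195, -193.5) = (-39.25, 36.625)
L(-39.25, 36.625) = 25683.515625

25683.515625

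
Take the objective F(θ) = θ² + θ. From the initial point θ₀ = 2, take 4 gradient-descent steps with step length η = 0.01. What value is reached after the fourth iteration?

1.8059204

F′(θ) = 2θ + 1
θ₁ = 2 − 0.01·5 = 1.95
θ₂ = 1.95 − 0.01·4.9 = 1.901
θ₃ = 1.901 − 0.01·4.802 = 1.85298
θ₄ = 1.85298 − 0.01·4.70596 = 1.8059204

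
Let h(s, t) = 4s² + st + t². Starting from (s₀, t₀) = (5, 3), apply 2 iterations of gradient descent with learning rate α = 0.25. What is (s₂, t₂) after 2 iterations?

∇h = (8s + t, s + 2t)
(s₁, t₁) = (5, 3) − 0.25·(43, 11) = (-5.75, 0.25)
(s₂, t₂) = (-5.75, 0.25) − 0.25·(-45.75, -5.25) = (5.6875, 1.5625)

(5.6875, 1.5625)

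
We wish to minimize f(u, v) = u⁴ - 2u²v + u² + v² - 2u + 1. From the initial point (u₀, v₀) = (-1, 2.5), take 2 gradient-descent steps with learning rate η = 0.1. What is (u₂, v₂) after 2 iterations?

∇f = (4u³ - 4uv + 2u - 2, -2u² + 2v)
(u₁, v₁) = (-1, 2.5) − 0.1·(2, 3) = (-1.2, 2.2)
(u₂, v₂) = (-1.2, 2.2) − 0.1·(-0.752, 1.52) = (-1.1248, 2.048)

(-1.1248, 2.048)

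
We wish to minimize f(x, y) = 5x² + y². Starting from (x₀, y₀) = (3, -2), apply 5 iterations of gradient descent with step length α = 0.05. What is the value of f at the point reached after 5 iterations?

1.4386590729

∇f = (10x, 2y)
Step 1: at (3, -2), ∇f = (30, -4) → (3, -2) − 0.05·(30, -4) = (1.5, -1.8)
Step 2: at (1.5, -1.8), ∇f = (15, -3.6) → (1.5, -1.8) − 0.05·(15, -3.6) = (0.75, -1.62)
Step 3: at (0.75, -1.62), ∇f = (7.5, -3.24) → (0.75, -1.62) − 0.05·(7.5, -3.24) = (0.375, -1.458)
Step 4: at (0.375, -1.458), ∇f = (3.75, -2.916) → (0.375, -1.458) − 0.05·(3.75, -2.916) = (0.1875, -1.3122)
Step 5: at (0.1875, -1.3122), ∇f = (1.875, -2.6244) → (0.1875, -1.3122) − 0.05·(1.875, -2.6244) = (0.09375, -1.18098)
f(0.09375, -1.18098) = 1.4386590729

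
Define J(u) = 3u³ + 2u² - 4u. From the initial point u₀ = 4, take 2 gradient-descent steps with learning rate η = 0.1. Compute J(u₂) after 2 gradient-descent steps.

J′(u) = 9u² + 4u - 4
u₁ = 4 − 0.1·156 = -11.6
u₂ = -11.6 − 0.1·1160.64 = -127.664
J(-127.664) = -6208933.876600832

-6208933.876600832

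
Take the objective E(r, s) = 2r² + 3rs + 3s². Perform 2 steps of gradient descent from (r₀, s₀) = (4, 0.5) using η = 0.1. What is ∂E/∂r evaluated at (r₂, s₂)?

∇E = (4r + 3s, 3r + 6s)
(r₁, s₁) = (4, 0.5) − 0.1·(17.5, 15) = (2.25, -1)
(r₂, s₂) = (2.25, -1) − 0.1·(6, 0.75) = (1.65, -1.075)
∂E/∂r at (1.65, -1.075) = 3.375

3.375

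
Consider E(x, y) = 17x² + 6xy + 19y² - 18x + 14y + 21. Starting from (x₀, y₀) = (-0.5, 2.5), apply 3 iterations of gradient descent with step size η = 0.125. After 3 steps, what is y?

∇E = (34x + 6y - 18, 6x + 38y + 14)
(x₁, y₁) = (-0.5, 2.5) − 0.125·(-20, 106) = (2, -10.75)
(x₂, y₂) = (2, -10.75) − 0.125·(-14.5, -382.5) = (3.8125, 37.0625)
(x₃, y₃) = (3.8125, 37.0625) − 0.125·(334, 1445.25) = (-37.9375, -143.59375)
y = -143.59375

-143.59375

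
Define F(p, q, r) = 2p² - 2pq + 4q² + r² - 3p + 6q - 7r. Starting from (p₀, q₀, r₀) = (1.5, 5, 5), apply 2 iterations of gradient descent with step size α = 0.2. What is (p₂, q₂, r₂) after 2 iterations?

∇F = (4p - 2q - 3, -2p + 8q + 6, 2r - 7)
(p₁, q₁, r₁) = (1.5, 5, 5) − 0.2·(-7, 43, 3) = (2.9, -3.6, 4.4)
(p₂, q₂, r₂) = (2.9, -3.6, 4.4) − 0.2·(15.8, -28.6, 1.8) = (-0.26, 2.12, 4.04)

(-0.26, 2.12, 4.04)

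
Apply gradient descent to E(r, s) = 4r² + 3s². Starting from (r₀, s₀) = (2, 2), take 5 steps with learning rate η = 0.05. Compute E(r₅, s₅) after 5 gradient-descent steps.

∇E = (8r, 6s)
Step 1: at (2, 2), ∇E = (16, 12) → (2, 2) − 0.05·(16, 12) = (1.2, 1.4)
Step 2: at (1.2, 1.4), ∇E = (9.6, 8.4) → (1.2, 1.4) − 0.05·(9.6, 8.4) = (0.72, 0.98)
Step 3: at (0.72, 0.98), ∇E = (5.76, 5.88) → (0.72, 0.98) − 0.05·(5.76, 5.88) = (0.432, 0.686)
Step 4: at (0.432, 0.686), ∇E = (3.456, 4.116) → (0.432, 0.686) − 0.05·(3.456, 4.116) = (0.2592, 0.4802)
Step 5: at (0.2592, 0.4802), ∇E = (2.0736, 2.8812) → (0.2592, 0.4802) − 0.05·(2.0736, 2.8812) = (0.15552, 0.33614)
E(0.15552, 0.33614) = 0.4357161804

0.4357161804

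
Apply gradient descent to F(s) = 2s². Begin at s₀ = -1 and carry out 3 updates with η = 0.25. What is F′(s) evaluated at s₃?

F′(s) = 4s
s₁ = -1 − 0.25·(-4) = 0
s₂ = 0 − 0.25·0 = 0
s₃ = 0 − 0.25·0 = 0
F′(s) at (0) = 0

0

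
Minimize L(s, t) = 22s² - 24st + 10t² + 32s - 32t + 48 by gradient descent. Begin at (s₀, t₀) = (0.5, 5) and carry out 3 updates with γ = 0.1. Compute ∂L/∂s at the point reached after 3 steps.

8478.48

∇L = (44s - 24t + 32, -24s + 20t - 32)
(s₁, t₁) = (0.5, 5) − 0.1·(-66, 56) = (7.1, -0.6)
(s₂, t₂) = (7.1, -0.6) − 0.1·(358.8, -214.4) = (-28.78, 20.84)
(s₃, t₃) = (-28.78, 20.84) − 0.1·(-1734.48, 1075.52) = (144.668, -86.712)
∂L/∂s at (144.668, -86.712) = 8478.48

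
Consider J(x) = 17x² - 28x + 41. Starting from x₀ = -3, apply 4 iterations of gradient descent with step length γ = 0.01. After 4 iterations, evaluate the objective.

38.41865624405568

J′(x) = 34x - 28
x₁ = -3 − 0.01·(-130) = -1.7
x₂ = -1.7 − 0.01·(-85.8) = -0.842
x₃ = -0.842 − 0.01·(-56.628) = -0.27572
x₄ = -0.27572 − 0.01·(-37.37448) = 0.0980248
J(0.0980248) = 38.41865624405568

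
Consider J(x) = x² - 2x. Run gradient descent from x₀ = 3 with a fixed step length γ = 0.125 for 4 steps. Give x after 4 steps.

J′(x) = 2x - 2
x₁ = 3 − 0.125·4 = 2.5
x₂ = 2.5 − 0.125·3 = 2.125
x₃ = 2.125 − 0.125·2.25 = 1.84375
x₄ = 1.84375 − 0.125·1.6875 = 1.6328125

1.6328125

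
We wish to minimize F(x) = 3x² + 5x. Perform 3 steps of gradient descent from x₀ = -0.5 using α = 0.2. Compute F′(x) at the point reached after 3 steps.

-0.016

F′(x) = 6x + 5
Step 1: F′(-0.5) = 2; x₁ = -0.5 − 0.2·2 = -0.9
Step 2: F′(-0.9) = -0.4; x₂ = -0.9 − 0.2·(-0.4) = -0.82
Step 3: F′(-0.82) = 0.08; x₃ = -0.82 − 0.2·0.08 = -0.836
F′(x) at (-0.836) = -0.016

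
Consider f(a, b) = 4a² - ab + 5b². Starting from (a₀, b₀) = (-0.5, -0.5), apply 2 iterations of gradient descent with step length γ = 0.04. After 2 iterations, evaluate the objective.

∇f = (8a - b, -a + 10b)
(a₁, b₁) = (-0.5, -0.5) − 0.04·(-3.5, -4.5) = (-0.36, -0.32)
(a₂, b₂) = (-0.36, -0.32) − 0.04·(-2.56, -2.84) = (-0.2576, -0.2064)
f(-0.2576, -0.2064) = 0.4252672

0.4252672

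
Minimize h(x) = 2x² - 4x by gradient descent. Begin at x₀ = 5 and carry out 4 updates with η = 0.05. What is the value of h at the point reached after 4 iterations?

h′(x) = 4x - 4
Step 1: h′(5) = 16; x₁ = 5 − 0.05·16 = 4.2
Step 2: h′(4.2) = 12.8; x₂ = 4.2 − 0.05·12.8 = 3.56
Step 3: h′(3.56) = 10.24; x₃ = 3.56 − 0.05·10.24 = 3.048
Step 4: h′(3.048) = 8.192; x₄ = 3.048 − 0.05·8.192 = 2.6384
h(2.6384) = 3.36870912

3.36870912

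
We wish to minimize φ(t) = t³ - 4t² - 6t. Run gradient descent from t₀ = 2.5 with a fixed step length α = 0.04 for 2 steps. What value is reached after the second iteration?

φ′(t) = 3t² - 8t - 6
t₁ = 2.5 − 0.04·(-7.25) = 2.79
t₂ = 2.79 − 0.04·(-4.9677) = 2.988708

2.988708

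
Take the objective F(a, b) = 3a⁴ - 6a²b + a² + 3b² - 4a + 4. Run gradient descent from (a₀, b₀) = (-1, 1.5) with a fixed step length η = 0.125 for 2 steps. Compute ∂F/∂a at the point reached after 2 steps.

∇F = (12a³ - 12ab + 2a - 4, -6a² + 6b)
Step 1: at (-1, 1.5), ∇F = (0, 3) → (-1, 1.5) − 0.125·(0, 3) = (-1, 1.125)
Step 2: at (-1, 1.125), ∇F = (-4.5, 0.75) → (-1, 1.125) − 0.125·(-4.5, 0.75) = (-0.4375, 1.03125)
∂F/∂a at (-0.4375, 1.03125) = -0.4658203125

-0.4658203125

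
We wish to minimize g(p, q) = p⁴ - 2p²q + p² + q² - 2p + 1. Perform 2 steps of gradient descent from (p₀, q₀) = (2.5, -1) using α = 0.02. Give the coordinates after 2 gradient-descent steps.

(0.85654408, -0.642396)

∇g = (4p³ - 4pq + 2p - 2, -2p² + 2q)
(p₁, q₁) = (2.5, -1) − 0.02·(75.5, -14.5) = (0.99, -0.71)
(p₂, q₂) = (0.99, -0.71) − 0.02·(6.672796, -3.3802) = (0.85654408, -0.642396)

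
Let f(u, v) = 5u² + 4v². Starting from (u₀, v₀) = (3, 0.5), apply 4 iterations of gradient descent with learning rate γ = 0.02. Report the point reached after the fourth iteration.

(1.2288, 0.24893568)

∇f = (10u, 8v)
Step 1: at (3, 0.5), ∇f = (30, 4) → (3, 0.5) − 0.02·(30, 4) = (2.4, 0.42)
Step 2: at (2.4, 0.42), ∇f = (24, 3.36) → (2.4, 0.42) − 0.02·(24, 3.36) = (1.92, 0.3528)
Step 3: at (1.92, 0.3528), ∇f = (19.2, 2.8224) → (1.92, 0.3528) − 0.02·(19.2, 2.8224) = (1.536, 0.296352)
Step 4: at (1.536, 0.296352), ∇f = (15.36, 2.370816) → (1.536, 0.296352) − 0.02·(15.36, 2.370816) = (1.2288, 0.24893568)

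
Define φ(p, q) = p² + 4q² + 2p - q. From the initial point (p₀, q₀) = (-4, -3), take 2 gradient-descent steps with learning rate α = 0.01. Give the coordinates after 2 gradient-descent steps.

∇φ = (2p + 2, 8q - 1)
Step 1: at (-4, -3), ∇φ = (-6, -25) → (-4, -3) − 0.01·(-6, -25) = (-3.94, -2.75)
Step 2: at (-3.94, -2.75), ∇φ = (-5.88, -23) → (-3.94, -2.75) − 0.01·(-5.88, -23) = (-3.8812, -2.52)

(-3.8812, -2.52)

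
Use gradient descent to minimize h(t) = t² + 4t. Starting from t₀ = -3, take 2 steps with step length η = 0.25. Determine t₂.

-2.25

h′(t) = 2t + 4
t₁ = -3 − 0.25·(-2) = -2.5
t₂ = -2.5 − 0.25·(-1) = -2.25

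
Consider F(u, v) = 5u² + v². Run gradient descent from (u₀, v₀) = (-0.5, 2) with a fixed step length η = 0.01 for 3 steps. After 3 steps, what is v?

1.882384

∇F = (10u, 2v)
(u₁, v₁) = (-0.5, 2) − 0.01·(-5, 4) = (-0.45, 1.96)
(u₂, v₂) = (-0.45, 1.96) − 0.01·(-4.5, 3.92) = (-0.405, 1.9208)
(u₃, v₃) = (-0.405, 1.9208) − 0.01·(-4.05, 3.8416) = (-0.3645, 1.882384)
v = 1.882384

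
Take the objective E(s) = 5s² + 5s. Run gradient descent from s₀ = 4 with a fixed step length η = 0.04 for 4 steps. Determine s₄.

E′(s) = 10s + 5
s₁ = 4 − 0.04·45 = 2.2
s₂ = 2.2 − 0.04·27 = 1.12
s₃ = 1.12 − 0.04·16.2 = 0.472
s₄ = 0.472 − 0.04·9.72 = 0.0832

0.0832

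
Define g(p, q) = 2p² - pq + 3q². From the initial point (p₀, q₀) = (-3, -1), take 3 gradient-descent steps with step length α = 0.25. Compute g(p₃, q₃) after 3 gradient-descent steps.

0.0078125

∇g = (4p - q, -p + 6q)
(p₁, q₁) = (-3, -1) − 0.25·(-11, -3) = (-0.25, -0.25)
(p₂, q₂) = (-0.25, -0.25) − 0.25·(-0.75, -1.25) = (-0.0625, 0.0625)
(p₃, q₃) = (-0.0625, 0.0625) − 0.25·(-0.3125, 0.4375) = (0.015625, -0.046875)
g(0.015625, -0.046875) = 0.0078125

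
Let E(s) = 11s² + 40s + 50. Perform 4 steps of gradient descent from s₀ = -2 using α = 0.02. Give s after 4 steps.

-1.83606272

E′(s) = 22s + 40
s₁ = -2 − 0.02·(-4) = -1.92
s₂ = -1.92 − 0.02·(-2.24) = -1.8752
s₃ = -1.8752 − 0.02·(-1.2544) = -1.850112
s₄ = -1.850112 − 0.02·(-0.702464) = -1.83606272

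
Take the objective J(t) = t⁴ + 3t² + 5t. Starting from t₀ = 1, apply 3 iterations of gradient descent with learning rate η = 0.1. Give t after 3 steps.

J′(t) = 4t³ + 6t + 5
Step 1: J′(1) = 15; t₁ = 1 − 0.1·15 = -0.5
Step 2: J′(-0.5) = 1.5; t₂ = -0.5 − 0.1·1.5 = -0.65
Step 3: J′(-0.65) = 0.0015; t₃ = -0.65 − 0.1·0.0015 = -0.65015

-0.65015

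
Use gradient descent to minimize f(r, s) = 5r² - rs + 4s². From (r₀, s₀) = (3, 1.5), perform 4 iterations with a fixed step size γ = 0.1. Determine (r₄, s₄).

(0.0033, 0.00795)

∇f = (10r - s, -r + 8s)
Step 1: at (3, 1.5), ∇f = (28.5, 9) → (3, 1.5) − 0.1·(28.5, 9) = (0.15, 0.6)
Step 2: at (0.15, 0.6), ∇f = (0.9, 4.65) → (0.15, 0.6) − 0.1·(0.9, 4.65) = (0.06, 0.135)
Step 3: at (0.06, 0.135), ∇f = (0.465, 1.02) → (0.06, 0.135) − 0.1·(0.465, 1.02) = (0.0135, 0.033)
Step 4: at (0.0135, 0.033), ∇f = (0.102, 0.2505) → (0.0135, 0.033) − 0.1·(0.102, 0.2505) = (0.0033, 0.00795)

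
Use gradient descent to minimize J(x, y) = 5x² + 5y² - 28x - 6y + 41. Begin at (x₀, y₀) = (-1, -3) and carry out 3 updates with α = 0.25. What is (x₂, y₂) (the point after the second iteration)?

∇J = (10x - 28, 10y - 6)
(x₁, y₁) = (-1, -3) − 0.25·(-38, -36) = (8.5, 6)
(x₂, y₂) = (8.5, 6) − 0.25·(57, 54) = (-5.75, -7.5)

(-5.75, -7.5)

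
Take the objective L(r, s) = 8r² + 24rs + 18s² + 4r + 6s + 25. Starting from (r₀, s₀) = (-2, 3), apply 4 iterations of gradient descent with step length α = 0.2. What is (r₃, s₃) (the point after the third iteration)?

∇L = (16r + 24s + 4, 24r + 36s + 6)
(r₁, s₁) = (-2, 3) − 0.2·(44, 66) = (-10.8, -10.2)
(r₂, s₂) = (-10.8, -10.2) − 0.2·(-413.6, -620.4) = (71.92, 113.88)
(r₃, s₃) = (71.92, 113.88) − 0.2·(3887.84, 5831.76) = (-705.648, -1052.472)

(-705.648, -1052.472)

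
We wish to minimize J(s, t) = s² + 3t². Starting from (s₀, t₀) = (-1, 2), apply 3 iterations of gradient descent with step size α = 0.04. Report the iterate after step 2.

∇J = (2s, 6t)
Step 1: at (-1, 2), ∇J = (-2, 12) → (-1, 2) − 0.04·(-2, 12) = (-0.92, 1.52)
Step 2: at (-0.92, 1.52), ∇J = (-1.84, 9.12) → (-0.92, 1.52) − 0.04·(-1.84, 9.12) = (-0.8464, 1.1552)

(-0.8464, 1.1552)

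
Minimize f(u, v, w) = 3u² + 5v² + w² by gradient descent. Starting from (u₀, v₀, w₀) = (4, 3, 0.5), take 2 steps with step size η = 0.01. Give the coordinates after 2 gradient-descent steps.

∇f = (6u, 10v, 2w)
Step 1: at (4, 3, 0.5), ∇f = (24, 30, 1) → (4, 3, 0.5) − 0.01·(24, 30, 1) = (3.76, 2.7, 0.49)
Step 2: at (3.76, 2.7, 0.49), ∇f = (22.56, 27, 0.98) → (3.76, 2.7, 0.49) − 0.01·(22.56, 27, 0.98) = (3.5344, 2.43, 0.4802)

(3.5344, 2.43, 0.4802)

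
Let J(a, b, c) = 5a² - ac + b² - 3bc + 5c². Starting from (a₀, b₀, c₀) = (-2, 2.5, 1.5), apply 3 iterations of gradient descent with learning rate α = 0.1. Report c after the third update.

∇J = (10a - c, 2b - 3c, -a - 3b + 10c)
(a₁, b₁, c₁) = (-2, 2.5, 1.5) − 0.1·(-21.5, 0.5, 9.5) = (0.15, 2.45, 0.55)
(a₂, b₂, c₂) = (0.15, 2.45, 0.55) − 0.1·(0.95, 3.25, -2) = (0.055, 2.125, 0.75)
(a₃, b₃, c₃) = (0.055, 2.125, 0.75) − 0.1·(-0.2, 2, 1.07) = (0.075, 1.925, 0.643)
c = 0.643

0.643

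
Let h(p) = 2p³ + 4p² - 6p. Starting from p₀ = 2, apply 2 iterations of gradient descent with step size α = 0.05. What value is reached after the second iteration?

0.453

h′(p) = 6p² + 8p - 6
p₁ = 2 − 0.05·34 = 0.3
p₂ = 0.3 − 0.05·(-3.06) = 0.453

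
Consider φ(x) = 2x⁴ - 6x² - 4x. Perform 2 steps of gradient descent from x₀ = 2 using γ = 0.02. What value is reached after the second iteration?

φ′(x) = 8x³ - 12x - 4
x₁ = 2 − 0.02·36 = 1.28
x₂ = 1.28 − 0.02·(-2.582784) = 1.33165568

1.33165568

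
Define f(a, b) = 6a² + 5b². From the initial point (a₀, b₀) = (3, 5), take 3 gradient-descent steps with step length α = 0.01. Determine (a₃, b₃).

∇f = (12a, 10b)
Step 1: at (3, 5), ∇f = (36, 50) → (3, 5) − 0.01·(36, 50) = (2.64, 4.5)
Step 2: at (2.64, 4.5), ∇f = (31.68, 45) → (2.64, 4.5) − 0.01·(31.68, 45) = (2.3232, 4.05)
Step 3: at (2.3232, 4.05), ∇f = (27.8784, 40.5) → (2.3232, 4.05) − 0.01·(27.8784, 40.5) = (2.044416, 3.645)

(2.044416, 3.645)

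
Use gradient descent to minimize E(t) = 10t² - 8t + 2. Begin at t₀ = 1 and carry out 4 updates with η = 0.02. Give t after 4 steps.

0.47776

E′(t) = 20t - 8
t₁ = 1 − 0.02·12 = 0.76
t₂ = 0.76 − 0.02·7.2 = 0.616
t₃ = 0.616 − 0.02·4.32 = 0.5296
t₄ = 0.5296 − 0.02·2.592 = 0.47776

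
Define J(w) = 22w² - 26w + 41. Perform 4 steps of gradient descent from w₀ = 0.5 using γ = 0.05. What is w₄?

0.4024

J′(w) = 44w - 26
Step 1: J′(0.5) = -4; w₁ = 0.5 − 0.05·(-4) = 0.7
Step 2: J′(0.7) = 4.8; w₂ = 0.7 − 0.05·4.8 = 0.46
Step 3: J′(0.46) = -5.76; w₃ = 0.46 − 0.05·(-5.76) = 0.748
Step 4: J′(0.748) = 6.912; w₄ = 0.748 − 0.05·6.912 = 0.4024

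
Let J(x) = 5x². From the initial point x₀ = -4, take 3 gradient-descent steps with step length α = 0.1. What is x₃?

0

J′(x) = 10x
x₁ = -4 − 0.1·(-40) = 0
x₂ = 0 − 0.1·0 = 0
x₃ = 0 − 0.1·0 = 0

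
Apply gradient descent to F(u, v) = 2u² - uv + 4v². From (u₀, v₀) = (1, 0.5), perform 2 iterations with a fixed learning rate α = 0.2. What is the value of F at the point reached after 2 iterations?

∇F = (4u - v, -u + 8v)
(u₁, v₁) = (1, 0.5) − 0.2·(3.5, 3) = (0.3, -0.1)
(u₂, v₂) = (0.3, -0.1) − 0.2·(1.3, -1.1) = (0.04, 0.12)
F(0.04, 0.12) = 0.056

0.056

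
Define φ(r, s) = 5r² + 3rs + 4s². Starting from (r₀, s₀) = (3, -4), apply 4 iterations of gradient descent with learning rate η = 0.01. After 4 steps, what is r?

∇φ = (10r + 3s, 3r + 8s)
(r₁, s₁) = (3, -4) − 0.01·(18, -23) = (2.82, -3.77)
(r₂, s₂) = (2.82, -3.77) − 0.01·(16.89, -21.7) = (2.6511, -3.553)
(r₃, s₃) = (2.6511, -3.553) − 0.01·(15.852, -20.4707) = (2.49258, -3.348293)
(r₄, s₄) = (2.49258, -3.348293) − 0.01·(14.880921, -19.308604) = (2.34377079, -3.15520696)
r = 2.34377079

2.34377079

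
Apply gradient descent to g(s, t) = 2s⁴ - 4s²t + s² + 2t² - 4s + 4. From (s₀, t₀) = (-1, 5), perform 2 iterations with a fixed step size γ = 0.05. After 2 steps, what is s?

∇g = (8s³ - 8st + 2s - 4, -4s² + 4t)
Step 1: at (-1, 5), ∇g = (26, 16) → (-1, 5) − 0.05·(26, 16) = (-2.3, 4.2)
Step 2: at (-2.3, 4.2), ∇g = (-28.656, -4.36) → (-2.3, 4.2) − 0.05·(-28.656, -4.36) = (-0.8672, 4.418)
s = -0.8672

-0.8672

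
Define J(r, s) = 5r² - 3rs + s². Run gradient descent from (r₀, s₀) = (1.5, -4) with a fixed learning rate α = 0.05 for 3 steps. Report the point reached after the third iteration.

(-0.667875, -2.7781875)

∇J = (10r - 3s, -3r + 2s)
Step 1: at (1.5, -4), ∇J = (27, -12.5) → (1.5, -4) − 0.05·(27, -12.5) = (0.15, -3.375)
Step 2: at (0.15, -3.375), ∇J = (11.625, -7.2) → (0.15, -3.375) − 0.05·(11.625, -7.2) = (-0.43125, -3.015)
Step 3: at (-0.43125, -3.015), ∇J = (4.7325, -4.73625) → (-0.43125, -3.015) − 0.05·(4.7325, -4.73625) = (-0.667875, -2.7781875)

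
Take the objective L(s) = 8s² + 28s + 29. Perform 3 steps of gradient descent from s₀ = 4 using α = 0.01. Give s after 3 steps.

1.658048

L′(s) = 16s + 28
s₁ = 4 − 0.01·92 = 3.08
s₂ = 3.08 − 0.01·77.28 = 2.3072
s₃ = 2.3072 − 0.01·64.9152 = 1.658048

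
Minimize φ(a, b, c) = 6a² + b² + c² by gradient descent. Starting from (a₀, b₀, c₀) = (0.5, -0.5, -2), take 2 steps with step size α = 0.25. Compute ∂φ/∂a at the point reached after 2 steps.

∇φ = (12a, 2b, 2c)
(a₁, b₁, c₁) = (0.5, -0.5, -2) − 0.25·(6, -1, -4) = (-1, -0.25, -1)
(a₂, b₂, c₂) = (-1, -0.25, -1) − 0.25·(-12, -0.5, -2) = (2, -0.125, -0.5)
∂φ/∂a at (2, -0.125, -0.5) = 24

24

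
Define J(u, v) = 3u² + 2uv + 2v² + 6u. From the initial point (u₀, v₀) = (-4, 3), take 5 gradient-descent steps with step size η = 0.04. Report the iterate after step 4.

∇J = (6u + 2v + 6, 2u + 4v)
(u₁, v₁) = (-4, 3) − 0.04·(-12, 4) = (-3.52, 2.84)
(u₂, v₂) = (-3.52, 2.84) − 0.04·(-9.44, 4.32) = (-3.1424, 2.6672)
(u₃, v₃) = (-3.1424, 2.6672) − 0.04·(-7.52, 4.384) = (-2.8416, 2.49184)
(u₄, v₄) = (-2.8416, 2.49184) − 0.04·(-6.06592, 4.28416) = (-2.5989632, 2.3204736)

(-2.5989632, 2.3204736)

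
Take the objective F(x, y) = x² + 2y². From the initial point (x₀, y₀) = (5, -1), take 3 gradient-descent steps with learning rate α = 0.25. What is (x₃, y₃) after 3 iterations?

(0.625, 0)

∇F = (2x, 4y)
(x₁, y₁) = (5, -1) − 0.25·(10, -4) = (2.5, 0)
(x₂, y₂) = (2.5, 0) − 0.25·(5, 0) = (1.25, 0)
(x₃, y₃) = (1.25, 0) − 0.25·(2.5, 0) = (0.625, 0)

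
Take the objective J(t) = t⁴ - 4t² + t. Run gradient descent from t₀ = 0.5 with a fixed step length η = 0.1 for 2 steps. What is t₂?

1.08125

J′(t) = 4t³ - 8t + 1
t₁ = 0.5 − 0.1·(-2.5) = 0.75
t₂ = 0.75 − 0.1·(-3.3125) = 1.08125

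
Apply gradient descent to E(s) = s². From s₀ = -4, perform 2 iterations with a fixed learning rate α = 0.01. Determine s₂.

E′(s) = 2s
s₁ = -4 − 0.01·(-8) = -3.92
s₂ = -3.92 − 0.01·(-7.84) = -3.8416

-3.8416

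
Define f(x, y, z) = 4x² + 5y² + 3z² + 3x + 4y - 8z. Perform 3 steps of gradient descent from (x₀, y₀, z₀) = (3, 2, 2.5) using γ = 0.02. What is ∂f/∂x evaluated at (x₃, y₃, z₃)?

16.003008

∇f = (8x + 3, 10y + 4, 6z - 8)
(x₁, y₁, z₁) = (3, 2, 2.5) − 0.02·(27, 24, 7) = (2.46, 1.52, 2.36)
(x₂, y₂, z₂) = (2.46, 1.52, 2.36) − 0.02·(22.68, 19.2, 6.16) = (2.0064, 1.136, 2.2368)
(x₃, y₃, z₃) = (2.0064, 1.136, 2.2368) − 0.02·(19.0512, 15.36, 5.4208) = (1.625376, 0.8288, 2.128384)
∂f/∂x at (1.625376, 0.8288, 2.128384) = 16.003008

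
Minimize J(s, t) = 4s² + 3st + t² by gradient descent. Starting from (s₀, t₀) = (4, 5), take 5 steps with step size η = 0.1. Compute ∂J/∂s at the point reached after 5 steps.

-0.60368

∇J = (8s + 3t, 3s + 2t)
Step 1: at (4, 5), ∇J = (47, 22) → (4, 5) − 0.1·(47, 22) = (-0.7, 2.8)
Step 2: at (-0.7, 2.8), ∇J = (2.8, 3.5) → (-0.7, 2.8) − 0.1·(2.8, 3.5) = (-0.98, 2.45)
Step 3: at (-0.98, 2.45), ∇J = (-0.49, 1.96) → (-0.98, 2.45) − 0.1·(-0.49, 1.96) = (-0.931, 2.254)
Step 4: at (-0.931, 2.254), ∇J = (-0.686, 1.715) → (-0.931, 2.254) − 0.1·(-0.686, 1.715) = (-0.8624, 2.0825)
Step 5: at (-0.8624, 2.0825), ∇J = (-0.6517, 1.5778) → (-0.8624, 2.0825) − 0.1·(-0.6517, 1.5778) = (-0.79723, 1.92472)
∂J/∂s at (-0.79723, 1.92472) = -0.60368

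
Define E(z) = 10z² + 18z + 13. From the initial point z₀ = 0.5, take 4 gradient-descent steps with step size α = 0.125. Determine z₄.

E′(z) = 20z + 18
z₁ = 0.5 − 0.125·28 = -3
z₂ = -3 − 0.125·(-42) = 2.25
z₃ = 2.25 − 0.125·63 = -5.625
z₄ = -5.625 − 0.125·(-94.5) = 6.1875

6.1875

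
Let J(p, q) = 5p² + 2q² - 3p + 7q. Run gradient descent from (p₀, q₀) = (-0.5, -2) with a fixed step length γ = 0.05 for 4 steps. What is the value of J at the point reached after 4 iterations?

-6.54152848

∇J = (10p - 3, 4q + 7)
Step 1: at (-0.5, -2), ∇J = (-8, -1) → (-0.5, -2) − 0.05·(-8, -1) = (-0.1, -1.95)
Step 2: at (-0.1, -1.95), ∇J = (-4, -0.8) → (-0.1, -1.95) − 0.05·(-4, -0.8) = (0.1, -1.91)
Step 3: at (0.1, -1.91), ∇J = (-2, -0.64) → (0.1, -1.91) − 0.05·(-2, -0.64) = (0.2, -1.878)
Step 4: at (0.2, -1.878), ∇J = (-1, -0.512) → (0.2, -1.878) − 0.05·(-1, -0.512) = (0.25, -1.8524)
J(0.25, -1.8524) = -6.54152848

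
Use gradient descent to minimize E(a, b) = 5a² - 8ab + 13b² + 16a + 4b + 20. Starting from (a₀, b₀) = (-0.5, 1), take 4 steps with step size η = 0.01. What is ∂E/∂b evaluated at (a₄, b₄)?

11.5597904

∇E = (10a - 8b + 16, -8a + 26b + 4)
Step 1: at (-0.5, 1), ∇E = (3, 34) → (-0.5, 1) − 0.01·(3, 34) = (-0.53, 0.66)
Step 2: at (-0.53, 0.66), ∇E = (5.42, 25.4) → (-0.53, 0.66) − 0.01·(5.42, 25.4) = (-0.5842, 0.406)
Step 3: at (-0.5842, 0.406), ∇E = (6.91, 19.2296) → (-0.5842, 0.406) − 0.01·(6.91, 19.2296) = (-0.6533, 0.213704)
Step 4: at (-0.6533, 0.213704), ∇E = (7.757368, 14.782704) → (-0.6533, 0.213704) − 0.01·(7.757368, 14.782704) = (-0.73087368, 0.06587696)
∂E/∂b at (-0.73087368, 0.06587696) = 11.5597904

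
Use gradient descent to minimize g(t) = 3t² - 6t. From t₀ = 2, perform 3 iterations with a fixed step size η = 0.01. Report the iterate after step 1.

1.94

g′(t) = 6t - 6
Step 1: g′(2) = 6; t₁ = 2 − 0.01·6 = 1.94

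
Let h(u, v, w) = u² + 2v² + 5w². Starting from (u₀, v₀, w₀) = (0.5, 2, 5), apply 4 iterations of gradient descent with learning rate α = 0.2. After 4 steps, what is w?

5

∇h = (2u, 4v, 10w)
Step 1: at (0.5, 2, 5), ∇h = (1, 8, 50) → (0.5, 2, 5) − 0.2·(1, 8, 50) = (0.3, 0.4, -5)
Step 2: at (0.3, 0.4, -5), ∇h = (0.6, 1.6, -50) → (0.3, 0.4, -5) − 0.2·(0.6, 1.6, -50) = (0.18, 0.08, 5)
Step 3: at (0.18, 0.08, 5), ∇h = (0.36, 0.32, 50) → (0.18, 0.08, 5) − 0.2·(0.36, 0.32, 50) = (0.108, 0.016, -5)
Step 4: at (0.108, 0.016, -5), ∇h = (0.216, 0.064, -50) → (0.108, 0.016, -5) − 0.2·(0.216, 0.064, -50) = (0.0648, 0.0032, 5)
w = 5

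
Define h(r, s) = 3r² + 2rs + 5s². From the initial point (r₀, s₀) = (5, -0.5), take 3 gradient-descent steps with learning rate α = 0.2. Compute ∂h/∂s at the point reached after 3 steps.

∇h = (6r + 2s, 2r + 10s)
(r₁, s₁) = (5, -0.5) − 0.2·(29, 5) = (-0.8, -1.5)
(r₂, s₂) = (-0.8, -1.5) − 0.2·(-7.8, -16.6) = (0.76, 1.82)
(r₃, s₃) = (0.76, 1.82) − 0.2·(8.2, 19.72) = (-0.88, -2.124)
∂h/∂s at (-0.88, -2.124) = -23

-23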